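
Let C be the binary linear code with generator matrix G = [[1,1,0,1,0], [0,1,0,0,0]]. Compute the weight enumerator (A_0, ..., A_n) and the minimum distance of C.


Weight distribution: A_0 = 1, A_1 = 1, A_2 = 1, A_3 = 1. Minimum distance d = 1.

Enumerate all 2^2 = 4 messages m ∈ F_2^2.
For each, compute codeword c = mG in F_2^5, then tally its weight.
  m = 00 → c = 00000, weight = 0.
  m = 10 → c = 11010, weight = 3.
  m = 01 → c = 01000, weight = 1.
  m = 11 → c = 10010, weight = 2.
Tally weights:
  weight 0: 1 codewords.
  weight 1: 1 codewords.
  weight 2: 1 codewords.
  weight 3: 1 codewords.
Minimum distance d = smallest w > 0 with A_w > 0 = 1.
Sanity: Σ A_w = 4 = 2^2 = 4 ✓.


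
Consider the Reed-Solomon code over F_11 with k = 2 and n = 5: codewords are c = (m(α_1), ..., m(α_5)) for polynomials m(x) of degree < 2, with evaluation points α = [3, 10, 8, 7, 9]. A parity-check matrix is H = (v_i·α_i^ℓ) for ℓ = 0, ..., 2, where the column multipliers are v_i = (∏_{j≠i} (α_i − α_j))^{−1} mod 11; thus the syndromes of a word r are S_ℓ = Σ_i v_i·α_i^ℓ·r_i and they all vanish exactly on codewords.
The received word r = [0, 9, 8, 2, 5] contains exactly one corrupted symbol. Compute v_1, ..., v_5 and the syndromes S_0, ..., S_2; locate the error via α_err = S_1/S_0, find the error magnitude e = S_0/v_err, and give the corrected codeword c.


S = (9, 4, 3), error at position 5, error magnitude e = 2, c = [0, 9, 8, 2, 3].

Step 1: column multipliers v_i = (∏_{j≠i}(α_i − α_j))^{−1} mod 11.
  i = 1 (α = 3): (3−10)(3−8)(3−7)(3−9) = (−7)·(−5)·(−4)·(−6) = 840 ≡ 4, so v_1 = 4^{−1} = 3 (mod 11).
  i = 2 (α = 10): (10−3)(10−8)(10−7)(10−9) = 7·2·3·1 = 42 ≡ 9, so v_2 = 9^{−1} = 5 (mod 11).
  i = 3 (α = 8): (8−3)(8−10)(8−7)(8−9) = 5·(−2)·1·(−1) = 10 ≡ 10, so v_3 = 10^{−1} = 10 (mod 11).
  i = 4 (α = 7): (7−3)(7−10)(7−8)(7−9) = 4·(−3)·(−1)·(−2) = −24 ≡ 9, so v_4 = 9^{−1} = 5 (mod 11).
  i = 5 (α = 9): (9−3)(9−10)(9−8)(9−7) = 6·(−1)·1·2 = −12 ≡ 10, so v_5 = 10^{−1} = 10 (mod 11).
  v = [3, 5, 10, 5, 10].
Step 2: syndromes of r = [0, 9, 8, 2, 5] (all sums mod 11).
  S_0 = Σ v_i r_i = 3·0 + 5·9 + 10·8 + 5·2 + 10·5 = 185 ≡ 9.
  S_1 = Σ v_i α_i r_i = 3·3·0 + 5·10·9 + 10·8·8 + 5·7·2 + 10·9·5 = 1610 ≡ 4.
  α_i^2 mod 11 = [9, 1, 9, 5, 4].
  S_2 = Σ v_i α_i^2 r_i = 3·9·0 + 5·1·9 + 10·9·8 + 5·5·2 + 10·4·5 = 1015 ≡ 3.
  S = (9, 4, 3) ≠ 0, so r is not a codeword (an error is present).
Step 3: locate the error. For a single error e at position i, S_ℓ = v_i·e·α_i^ℓ, so α_err = S_1/S_0.
  S_0^{−1} = 9^{−1} = 5 (mod 11), so α_err = 4·5 = 20 ≡ 9 = α_5. Error position i = 5.
  Consistency check: S_2/S_1 = 3·3 = 9 ≡ 9 = α_err ✓ (single-error assumption holds).
Step 4: error magnitude e = S_0/v_5 = S_0·∏_{j≠5}(α_5 − α_j) = 9·10 = 90 ≡ 2 (mod 11).
Step 5: correct position 5: c_5 = r_5 − e = 5 − 2 ≡ 3 (mod 11). Hence c = [0, 9, 8, 2, 3].
  Check: interpolating c through the α_i gives m(x) = 4 + 6·x (degree < 2) with m(α_i) = c_i for every i, so c is indeed a codeword.


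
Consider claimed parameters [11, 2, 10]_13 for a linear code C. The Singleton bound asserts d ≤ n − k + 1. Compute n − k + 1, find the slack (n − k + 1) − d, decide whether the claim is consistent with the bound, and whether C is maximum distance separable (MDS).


Singleton RHS = n − k + 1 = 10, slack = 0, bound satisfied, MDS.

Singleton bound: d ≤ n − k + 1.
Here n = 11, k = 2, so n − k + 1 = 10.
Given d = 10, check d ≤ 10: YES.
Slack = (n − k + 1) − d = 0.
The code is MDS (slack = 0).
Description: the claimed parameters are [11, 2, 10]_13; such a code would be MDS (meets Singleton bound).


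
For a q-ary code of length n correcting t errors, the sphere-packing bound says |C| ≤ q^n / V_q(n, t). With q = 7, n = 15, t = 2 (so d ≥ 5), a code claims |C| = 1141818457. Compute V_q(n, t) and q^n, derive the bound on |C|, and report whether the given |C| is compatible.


V_q(n, t) = 3871, q^n = 4747561509943, Hamming bound = 1226443169, |C| = 1141818457 ≤ bound (satisfied).

Step 1: Compute V_q(n, t) = Σ_{j=0}^2 C(n, j) (q−1)^j.
  j = 0: C(15,0)·(6)^0 = 1·1 = 1.
  j = 1: C(15,1)·(6)^1 = 15·6 = 90.
  j = 2: C(15,2)·(6)^2 = 105·36 = 3780.
  V_q(n, t) = 1 + 90 + 3780 = 3871.
Step 2: q^n = 7^15 = 4747561509943.
Step 3: Hamming bound ⌊q^n / V_q(n,t)⌋ = ⌊4747561509943/3871⌋ = 1226443169.
Step 4: Compare |C| = 1141818457 to 1226443169: satisfied.
The claimed |C| lies below the Hamming bound.


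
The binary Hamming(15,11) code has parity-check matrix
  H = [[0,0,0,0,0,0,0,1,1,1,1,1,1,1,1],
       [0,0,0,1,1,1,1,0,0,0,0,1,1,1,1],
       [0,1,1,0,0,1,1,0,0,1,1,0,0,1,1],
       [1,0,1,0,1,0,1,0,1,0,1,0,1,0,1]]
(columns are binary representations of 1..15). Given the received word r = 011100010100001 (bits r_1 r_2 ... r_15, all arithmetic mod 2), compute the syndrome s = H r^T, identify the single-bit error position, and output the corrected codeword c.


s = (1, 0, 0, 0)^T, error position = 8, corrected codeword c = 011100000100001

Compute s = H r^T mod 2 one row at a time:
  s_1 = 1 + 0 + 1 + 0 + 0 + 0 + 0 + 1 = 3 ≡ 1 (mod 2).
  s_2 = 1 + 0 + 0 + 0 + 0 + 0 + 0 + 1 = 2 ≡ 0 (mod 2).
  s_3 = 1 + 1 + 0 + 0 + 1 + 0 + 0 + 1 = 4 ≡ 0 (mod 2).
  s_4 = 0 + 1 + 0 + 0 + 0 + 0 + 0 + 1 = 2 ≡ 0 (mod 2).
s = (1, 0, 0, 0)^T — this equals column 8 of H (binary 1000), so error is at position 8.
Correct: flip bit 8 of r = 011100010100001 to get c = 011100000100001.


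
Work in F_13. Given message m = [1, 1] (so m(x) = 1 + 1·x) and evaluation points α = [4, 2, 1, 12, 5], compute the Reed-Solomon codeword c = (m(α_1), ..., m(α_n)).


c = [5, 3, 2, 0, 6]

Message polynomial: m(x) = 1 + 1·x (mod 13).
For each evaluation point α_i, compute m(α_i) mod 13:
  α_1 = 4: Horner steps 1 → 5, so m(4) = 5.
  α_2 = 2: Horner steps 1 → 3, so m(2) = 3.
  α_3 = 1: Horner steps 1 → 2, so m(1) = 2.
  α_4 = 12: Horner steps 1 → 0, so m(12) = 0.
  α_5 = 5: Horner steps 1 → 6, so m(5) = 6.
Codeword c = [5, 3, 2, 0, 6] ∈ F_13^5.


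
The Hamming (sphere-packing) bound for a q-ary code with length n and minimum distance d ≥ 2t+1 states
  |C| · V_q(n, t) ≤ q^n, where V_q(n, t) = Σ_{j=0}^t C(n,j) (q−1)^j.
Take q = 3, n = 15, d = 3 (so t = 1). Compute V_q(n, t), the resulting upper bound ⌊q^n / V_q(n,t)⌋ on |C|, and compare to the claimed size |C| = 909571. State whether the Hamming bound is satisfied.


V_q(n, t) = 31, q^n = 14348907, Hamming bound = 462867, |C| = 909571 > bound (violated).

Step 1: Compute V_q(n, t) = Σ_{j=0}^1 C(n, j) (q−1)^j.
  j = 0: C(15,0)·(2)^0 = 1·1 = 1.
  j = 1: C(15,1)·(2)^1 = 15·2 = 30.
  V_q(n, t) = 1 + 30 = 31.
Step 2: q^n = 3^15 = 14348907.
Step 3: Hamming bound ⌊q^n / V_q(n,t)⌋ = ⌊14348907/31⌋ = 462867.
Step 4: Compare |C| = 909571 to 462867: violated.
The claimed |C| lies above the Hamming bound, so no 3-ary code of length 15 with d ≥ 3 can have 909571 codewords.


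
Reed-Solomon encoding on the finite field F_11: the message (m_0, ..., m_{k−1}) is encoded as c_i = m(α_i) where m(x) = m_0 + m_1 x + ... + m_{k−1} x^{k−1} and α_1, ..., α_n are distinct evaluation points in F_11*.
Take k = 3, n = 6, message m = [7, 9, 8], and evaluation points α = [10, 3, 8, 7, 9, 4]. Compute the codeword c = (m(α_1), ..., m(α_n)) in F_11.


c = [6, 7, 8, 0, 10, 6]

Message polynomial: m(x) = 7 + 9·x + 8·x^2 (mod 11).
For each evaluation point α_i, compute m(α_i) mod 11:
  α_1 = 10: Horner steps 8 → 1 → 6, so m(10) = 6.
  α_2 = 3: Horner steps 8 → 0 → 7, so m(3) = 7.
  α_3 = 8: Horner steps 8 → 7 → 8, so m(8) = 8.
  α_4 = 7: Horner steps 8 → 10 → 0, so m(7) = 0.
  α_5 = 9: Horner steps 8 → 4 → 10, so m(9) = 10.
  α_6 = 4: Horner steps 8 → 8 → 6, so m(4) = 6.
Codeword c = [6, 7, 8, 0, 10, 6] ∈ F_11^6.


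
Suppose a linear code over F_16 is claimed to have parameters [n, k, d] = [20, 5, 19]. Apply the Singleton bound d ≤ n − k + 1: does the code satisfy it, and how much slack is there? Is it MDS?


Singleton RHS = n − k + 1 = 16, slack = -3, bound violated (no such code; not MDS).

Singleton bound: d ≤ n − k + 1.
Here n = 20, k = 5, so n − k + 1 = 16.
Given d = 19, check d ≤ 16: NO.
Slack = (n − k + 1) − d = -3.
The slack is negative: d = 19 exceeds n − k + 1 = 16 by 3, so the Singleton bound is violated and no linear [20, 5, 19]_16 code can exist. In particular it is not MDS (MDS requires d = n − k + 1 exactly).
Description: the claimed parameters are [20, 5, 19]_16; such a code would be impossible (violates the Singleton bound).


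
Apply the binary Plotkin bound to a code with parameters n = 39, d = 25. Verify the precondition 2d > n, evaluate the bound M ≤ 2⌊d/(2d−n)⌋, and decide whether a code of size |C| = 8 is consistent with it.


Plotkin bound M ≤ 4; given |C| = 8 > bound (violated).

Check applicability: 2d = 50, n = 39.
2d − n = 11 > 0, so Plotkin applies.
Compute d/(2d−n) = 25/11 ≈ 2.2727.
⌊d/(2d−n)⌋ = 2.
Plotkin bound: M ≤ 2·2 = 4.
Given |C| = 8, check: VIOLATED.
This |C| is above the Plotkin bound, so no binary code with n = 39, d = 25 and 8 codewords exists.


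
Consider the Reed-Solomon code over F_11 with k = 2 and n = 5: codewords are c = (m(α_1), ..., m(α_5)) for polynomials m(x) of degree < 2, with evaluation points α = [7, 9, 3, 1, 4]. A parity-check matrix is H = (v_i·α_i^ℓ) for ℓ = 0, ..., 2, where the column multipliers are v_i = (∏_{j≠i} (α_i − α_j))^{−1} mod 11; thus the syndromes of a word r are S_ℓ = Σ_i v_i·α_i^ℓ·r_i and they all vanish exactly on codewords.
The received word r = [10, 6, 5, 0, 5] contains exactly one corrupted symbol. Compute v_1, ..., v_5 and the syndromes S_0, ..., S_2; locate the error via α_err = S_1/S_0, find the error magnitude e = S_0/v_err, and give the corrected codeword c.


S = (6, 7, 10), error at position 3, error magnitude e = 9, c = [10, 6, 7, 0, 5].

Step 1: column multipliers v_i = (∏_{j≠i}(α_i − α_j))^{−1} mod 11.
  i = 1 (α = 7): (7−9)(7−3)(7−1)(7−4) = (−2)·4·6·3 = −144 ≡ 10, so v_1 = 10^{−1} = 10 (mod 11).
  i = 2 (α = 9): (9−7)(9−3)(9−1)(9−4) = 2·6·8·5 = 480 ≡ 7, so v_2 = 7^{−1} = 8 (mod 11).
  i = 3 (α = 3): (3−7)(3−9)(3−1)(3−4) = (−4)·(−6)·2·(−1) = −48 ≡ 7, so v_3 = 7^{−1} = 8 (mod 11).
  i = 4 (α = 1): (1−7)(1−9)(1−3)(1−4) = (−6)·(−8)·(−2)·(−3) = 288 ≡ 2, so v_4 = 2^{−1} = 6 (mod 11).
  i = 5 (α = 4): (4−7)(4−9)(4−3)(4−1) = (−3)·(−5)·1·3 = 45 ≡ 1, so v_5 = 1^{−1} = 1 (mod 11).
  v = [10, 8, 8, 6, 1].
Step 2: syndromes of r = [10, 6, 5, 0, 5] (all sums mod 11).
  S_0 = Σ v_i r_i = 10·10 + 8·6 + 8·5 + 6·0 + 1·5 = 193 ≡ 6.
  S_1 = Σ v_i α_i r_i = 10·7·10 + 8·9·6 + 8·3·5 + 6·1·0 + 1·4·5 = 1272 ≡ 7.
  α_i^2 mod 11 = [5, 4, 9, 1, 5].
  S_2 = Σ v_i α_i^2 r_i = 10·5·10 + 8·4·6 + 8·9·5 + 6·1·0 + 1·5·5 = 1077 ≡ 10.
  S = (6, 7, 10) ≠ 0, so r is not a codeword (an error is present).
Step 3: locate the error. For a single error e at position i, S_ℓ = v_i·e·α_i^ℓ, so α_err = S_1/S_0.
  S_0^{−1} = 6^{−1} = 2 (mod 11), so α_err = 7·2 = 14 ≡ 3 = α_3. Error position i = 3.
  Consistency check: S_2/S_1 = 10·8 = 80 ≡ 3 = α_err ✓ (single-error assumption holds).
Step 4: error magnitude e = S_0/v_3 = S_0·∏_{j≠3}(α_3 − α_j) = 6·7 = 42 ≡ 9 (mod 11).
Step 5: correct position 3: c_3 = r_3 − e = 5 − 9 ≡ 7 (mod 11). Hence c = [10, 6, 7, 0, 5].
  Check: interpolating c through the α_i gives m(x) = 2 + 9·x (degree < 2) with m(α_i) = c_i for every i, so c is indeed a codeword.


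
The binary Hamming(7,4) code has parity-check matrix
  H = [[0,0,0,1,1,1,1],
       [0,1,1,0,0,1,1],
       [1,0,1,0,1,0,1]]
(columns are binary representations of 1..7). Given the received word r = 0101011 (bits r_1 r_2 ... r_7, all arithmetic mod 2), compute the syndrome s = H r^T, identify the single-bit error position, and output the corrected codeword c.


s = (1, 1, 1)^T, error position = 7, corrected codeword c = 0101010

Compute s = H r^T mod 2 one row at a time:
  s_1 = 1 + 0 + 1 + 1 = 3 ≡ 1 (mod 2).
  s_2 = 1 + 0 + 1 + 1 = 3 ≡ 1 (mod 2).
  s_3 = 0 + 0 + 0 + 1 = 1 ≡ 1 (mod 2).
s = (1, 1, 1)^T — this equals column 7 of H (binary 111), so error is at position 7.
Correct: flip bit 7 of r = 0101011 to get c = 0101010.


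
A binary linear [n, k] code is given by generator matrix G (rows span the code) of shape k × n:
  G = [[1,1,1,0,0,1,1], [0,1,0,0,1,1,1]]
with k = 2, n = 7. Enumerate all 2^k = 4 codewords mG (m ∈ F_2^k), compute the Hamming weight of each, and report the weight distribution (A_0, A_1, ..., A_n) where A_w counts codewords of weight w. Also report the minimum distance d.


Weight distribution: A_0 = 1, A_3 = 1, A_4 = 1, A_5 = 1. Minimum distance d = 3.

Enumerate all 2^2 = 4 messages m ∈ F_2^2.
For each, compute codeword c = mG in F_2^7, then tally its weight.
  m = 00 → c = 0000000, weight = 0.
  m = 10 → c = 1110011, weight = 5.
  m = 01 → c = 0100111, weight = 4.
  m = 11 → c = 1010100, weight = 3.
Tally weights:
  weight 0: 1 codewords.
  weight 3: 1 codewords.
  weight 4: 1 codewords.
  weight 5: 1 codewords.
Minimum distance d = smallest w > 0 with A_w > 0 = 3.
Sanity: Σ A_w = 4 = 2^2 = 4 ✓.


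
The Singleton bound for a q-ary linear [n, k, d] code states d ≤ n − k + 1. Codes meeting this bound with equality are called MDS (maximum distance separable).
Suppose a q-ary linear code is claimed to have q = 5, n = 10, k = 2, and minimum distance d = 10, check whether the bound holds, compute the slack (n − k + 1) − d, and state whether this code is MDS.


Singleton RHS = n − k + 1 = 9, slack = -1, bound violated (no such code; not MDS).

Singleton bound: d ≤ n − k + 1.
Here n = 10, k = 2, so n − k + 1 = 9.
Given d = 10, check d ≤ 9: NO.
Slack = (n − k + 1) − d = -1.
The slack is negative: d = 10 exceeds n − k + 1 = 9 by 1, so the Singleton bound is violated and no linear [10, 2, 10]_5 code can exist. In particular it is not MDS (MDS requires d = n − k + 1 exactly).
Description: the claimed parameters are [10, 2, 10]_5; such a code would be impossible (violates the Singleton bound).


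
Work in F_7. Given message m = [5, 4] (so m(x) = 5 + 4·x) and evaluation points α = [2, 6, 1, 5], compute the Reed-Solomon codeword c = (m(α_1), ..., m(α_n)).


c = [6, 1, 2, 4]

Message polynomial: m(x) = 5 + 4·x (mod 7).
For each evaluation point α_i, compute m(α_i) mod 7:
  α_1 = 2: Horner steps 4 → 6, so m(2) = 6.
  α_2 = 6: Horner steps 4 → 1, so m(6) = 1.
  α_3 = 1: Horner steps 4 → 2, so m(1) = 2.
  α_4 = 5: Horner steps 4 → 4, so m(5) = 4.
Codeword c = [6, 1, 2, 4] ∈ F_7^4.


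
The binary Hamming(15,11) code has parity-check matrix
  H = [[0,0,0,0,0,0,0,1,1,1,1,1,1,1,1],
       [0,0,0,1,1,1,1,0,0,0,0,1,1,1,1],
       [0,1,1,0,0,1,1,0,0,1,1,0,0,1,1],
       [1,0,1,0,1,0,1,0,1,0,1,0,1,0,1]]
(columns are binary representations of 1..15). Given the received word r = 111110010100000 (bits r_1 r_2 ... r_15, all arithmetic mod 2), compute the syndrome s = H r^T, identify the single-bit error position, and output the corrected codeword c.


s = (0, 0, 1, 1)^T, error position = 3, corrected codeword c = 110110010100000

Compute s = H r^T mod 2 one row at a time:
  s_1 = 1 + 0 + 1 + 0 + 0 + 0 + 0 + 0 = 2 ≡ 0 (mod 2).
  s_2 = 1 + 1 + 0 + 0 + 0 + 0 + 0 + 0 = 2 ≡ 0 (mod 2).
  s_3 = 1 + 1 + 0 + 0 + 1 + 0 + 0 + 0 = 3 ≡ 1 (mod 2).
  s_4 = 1 + 1 + 1 + 0 + 0 + 0 + 0 + 0 = 3 ≡ 1 (mod 2).
s = (0, 0, 1, 1)^T — this equals column 3 of H (binary 0011), so error is at position 3.
Correct: flip bit 3 of r = 111110010100000 to get c = 110110010100000.


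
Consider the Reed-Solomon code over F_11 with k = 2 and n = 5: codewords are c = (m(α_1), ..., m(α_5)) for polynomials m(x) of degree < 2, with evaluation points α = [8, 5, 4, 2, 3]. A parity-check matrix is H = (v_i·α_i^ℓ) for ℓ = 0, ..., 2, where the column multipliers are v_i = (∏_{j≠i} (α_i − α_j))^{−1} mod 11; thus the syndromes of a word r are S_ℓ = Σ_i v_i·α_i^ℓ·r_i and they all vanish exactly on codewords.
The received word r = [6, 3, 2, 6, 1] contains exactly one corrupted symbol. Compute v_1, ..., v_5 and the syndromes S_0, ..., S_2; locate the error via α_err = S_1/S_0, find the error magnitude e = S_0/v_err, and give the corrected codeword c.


S = (2, 4, 8), error at position 4, error magnitude e = 6, c = [6, 3, 2, 0, 1].

Step 1: column multipliers v_i = (∏_{j≠i}(α_i − α_j))^{−1} mod 11.
  i = 1 (α = 8): (8−5)(8−4)(8−2)(8−3) = 3·4·6·5 = 360 ≡ 8, so v_1 = 8^{−1} = 7 (mod 11).
  i = 2 (α = 5): (5−8)(5−4)(5−2)(5−3) = (−3)·1·3·2 = −18 ≡ 4, so v_2 = 4^{−1} = 3 (mod 11).
  i = 3 (α = 4): (4−8)(4−5)(4−2)(4−3) = (−4)·(−1)·2·1 = 8 ≡ 8, so v_3 = 8^{−1} = 7 (mod 11).
  i = 4 (α = 2): (2−8)(2−5)(2−4)(2−3) = (−6)·(−3)·(−2)·(−1) = 36 ≡ 3, so v_4 = 3^{−1} = 4 (mod 11).
  i = 5 (α = 3): (3−8)(3−5)(3−4)(3−2) = (−5)·(−2)·(−1)·1 = −10 ≡ 1, so v_5 = 1^{−1} = 1 (mod 11).
  v = [7, 3, 7, 4, 1].
Step 2: syndromes of r = [6, 3, 2, 6, 1] (all sums mod 11).
  S_0 = Σ v_i r_i = 7·6 + 3·3 + 7·2 + 4·6 + 1·1 = 90 ≡ 2.
  S_1 = Σ v_i α_i r_i = 7·8·6 + 3·5·3 + 7·4·2 + 4·2·6 + 1·3·1 = 488 ≡ 4.
  α_i^2 mod 11 = [9, 3, 5, 4, 9].
  S_2 = Σ v_i α_i^2 r_i = 7·9·6 + 3·3·3 + 7·5·2 + 4·4·6 + 1·9·1 = 580 ≡ 8.
  S = (2, 4, 8) ≠ 0, so r is not a codeword (an error is present).
Step 3: locate the error. For a single error e at position i, S_ℓ = v_i·e·α_i^ℓ, so α_err = S_1/S_0.
  S_0^{−1} = 2^{−1} = 6 (mod 11), so α_err = 4·6 = 24 ≡ 2 = α_4. Error position i = 4.
  Consistency check: S_2/S_1 = 8·3 = 24 ≡ 2 = α_err ✓ (single-error assumption holds).
Step 4: error magnitude e = S_0/v_4 = S_0·∏_{j≠4}(α_4 − α_j) = 2·3 = 6 ≡ 6 (mod 11).
Step 5: correct position 4: c_4 = r_4 − e = 6 − 6 ≡ 0 (mod 11). Hence c = [6, 3, 2, 0, 1].
  Check: interpolating c through the α_i gives m(x) = 9 + 1·x (degree < 2) with m(α_i) = c_i for every i, so c is indeed a codeword.


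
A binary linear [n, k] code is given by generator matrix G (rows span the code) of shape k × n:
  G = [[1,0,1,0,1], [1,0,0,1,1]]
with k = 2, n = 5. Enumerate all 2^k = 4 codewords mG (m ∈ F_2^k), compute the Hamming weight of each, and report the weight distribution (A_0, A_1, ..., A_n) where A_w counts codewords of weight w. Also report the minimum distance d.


Weight distribution: A_0 = 1, A_2 = 1, A_3 = 2. Minimum distance d = 2.

Enumerate all 2^2 = 4 messages m ∈ F_2^2.
For each, compute codeword c = mG in F_2^5, then tally its weight.
  m = 00 → c = 00000, weight = 0.
  m = 10 → c = 10101, weight = 3.
  m = 01 → c = 10011, weight = 3.
  m = 11 → c = 00110, weight = 2.
Tally weights:
  weight 0: 1 codewords.
  weight 2: 1 codewords.
  weight 3: 2 codewords.
Minimum distance d = smallest w > 0 with A_w > 0 = 2.
Sanity: Σ A_w = 4 = 2^2 = 4 ✓.


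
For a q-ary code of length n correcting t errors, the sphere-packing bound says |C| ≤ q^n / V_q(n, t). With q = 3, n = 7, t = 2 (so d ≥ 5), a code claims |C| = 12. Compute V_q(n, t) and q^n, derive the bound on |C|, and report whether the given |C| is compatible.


V_q(n, t) = 99, q^n = 2187, Hamming bound = 22, |C| = 12 ≤ bound (satisfied).

Step 1: Compute V_q(n, t) = Σ_{j=0}^2 C(n, j) (q−1)^j.
  j = 0: C(7,0)·(2)^0 = 1·1 = 1.
  j = 1: C(7,1)·(2)^1 = 7·2 = 14.
  j = 2: C(7,2)·(2)^2 = 21·4 = 84.
  V_q(n, t) = 1 + 14 + 84 = 99.
Step 2: q^n = 3^7 = 2187.
Step 3: Hamming bound ⌊q^n / V_q(n,t)⌋ = ⌊2187/99⌋ = 22.
Step 4: Compare |C| = 12 to 22: satisfied.
The claimed |C| lies below the Hamming bound.


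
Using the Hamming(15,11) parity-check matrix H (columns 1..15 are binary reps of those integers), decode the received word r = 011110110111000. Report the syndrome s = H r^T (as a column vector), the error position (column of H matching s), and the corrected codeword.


s = (0, 0, 1, 0)^T, error position = 2, corrected codeword c = 001110110111000

Compute s = H r^T mod 2 one row at a time:
  s_1 = 1 + 0 + 1 + 1 + 1 + 0 + 0 + 0 = 4 ≡ 0 (mod 2).
  s_2 = 1 + 1 + 0 + 1 + 1 + 0 + 0 + 0 = 4 ≡ 0 (mod 2).
  s_3 = 1 + 1 + 0 + 1 + 1 + 1 + 0 + 0 = 5 ≡ 1 (mod 2).
  s_4 = 0 + 1 + 1 + 1 + 0 + 1 + 0 + 0 = 4 ≡ 0 (mod 2).
s = (0, 0, 1, 0)^T — this equals column 2 of H (binary 0010), so error is at position 2.
Correct: flip bit 2 of r = 011110110111000 to get c = 001110110111000.


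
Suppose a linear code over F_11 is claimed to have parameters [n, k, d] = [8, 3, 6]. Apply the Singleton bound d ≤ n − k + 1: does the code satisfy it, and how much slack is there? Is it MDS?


Singleton RHS = n − k + 1 = 6, slack = 0, bound satisfied, MDS.

Singleton bound: d ≤ n − k + 1.
Here n = 8, k = 3, so n − k + 1 = 6.
Given d = 6, check d ≤ 6: YES.
Slack = (n − k + 1) − d = 0.
The code is MDS (slack = 0).
Description: the claimed parameters are [8, 3, 6]_11; such a code would be MDS (meets Singleton bound).


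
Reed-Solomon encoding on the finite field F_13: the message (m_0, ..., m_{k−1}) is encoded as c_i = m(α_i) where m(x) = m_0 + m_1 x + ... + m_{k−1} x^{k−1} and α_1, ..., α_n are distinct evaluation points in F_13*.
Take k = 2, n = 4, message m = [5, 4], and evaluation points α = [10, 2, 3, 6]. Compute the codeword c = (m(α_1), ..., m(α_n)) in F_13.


c = [6, 0, 4, 3]

Message polynomial: m(x) = 5 + 4·x (mod 13).
For each evaluation point α_i, compute m(α_i) mod 13:
  α_1 = 10: Horner steps 4 → 6, so m(10) = 6.
  α_2 = 2: Horner steps 4 → 0, so m(2) = 0.
  α_3 = 3: Horner steps 4 → 4, so m(3) = 4.
  α_4 = 6: Horner steps 4 → 3, so m(6) = 3.
Codeword c = [6, 0, 4, 3] ∈ F_13^4.


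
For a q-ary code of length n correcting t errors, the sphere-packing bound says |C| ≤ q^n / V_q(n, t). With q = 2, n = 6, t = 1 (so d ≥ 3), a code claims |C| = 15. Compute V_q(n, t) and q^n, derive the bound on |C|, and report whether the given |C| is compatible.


V_q(n, t) = 7, q^n = 64, Hamming bound = 9, |C| = 15 > bound (violated).

Step 1: Compute V_q(n, t) = Σ_{j=0}^1 C(n, j) (q−1)^j.
  j = 0: C(6,0)·(1)^0 = 1·1 = 1.
  j = 1: C(6,1)·(1)^1 = 6·1 = 6.
  V_q(n, t) = 1 + 6 = 7.
Step 2: q^n = 2^6 = 64.
Step 3: Hamming bound ⌊q^n / V_q(n,t)⌋ = ⌊64/7⌋ = 9.
Step 4: Compare |C| = 15 to 9: violated.
The claimed |C| lies above the Hamming bound, so no 2-ary code of length 6 with d ≥ 3 can have 15 codewords.


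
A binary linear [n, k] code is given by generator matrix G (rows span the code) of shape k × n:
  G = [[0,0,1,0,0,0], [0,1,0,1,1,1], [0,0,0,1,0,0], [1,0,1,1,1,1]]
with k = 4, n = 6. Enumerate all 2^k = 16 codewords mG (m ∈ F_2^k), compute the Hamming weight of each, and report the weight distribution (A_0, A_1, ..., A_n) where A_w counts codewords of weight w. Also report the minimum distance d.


Weight distribution: A_0 = 1, A_1 = 2, A_2 = 2, A_3 = 4, A_4 = 5, A_5 = 2. Minimum distance d = 1.

Enumerate all 2^4 = 16 messages m ∈ F_2^4.
For each, compute codeword c = mG in F_2^6, then tally its weight.
  m = 0000 → c = 000000, weight = 0.
  m = 1000 → c = 001000, weight = 1.
  m = 0100 → c = 010111, weight = 4.
  m = 1100 → c = 011111, weight = 5.
  m = 0010 → c = 000100, weight = 1.
  m = 1010 → c = 001100, weight = 2.
  m = 0110 → c = 010011, weight = 3.
  m = 1110 → c = 011011, weight = 4.
  m = 0001 → c = 101111, weight = 5.
  m = 1001 → c = 100111, weight = 4.
  m = 0101 → c = 111000, weight = 3.
  m = 1101 → c = 110000, weight = 2.
  m = 0011 → c = 101011, weight = 4.
  m = 1011 → c = 100011, weight = 3.
  m = 0111 → c = 111100, weight = 4.
  m = 1111 → c = 110100, weight = 3.
Tally weights:
  weight 0: 1 codewords.
  weight 1: 2 codewords.
  weight 2: 2 codewords.
  weight 3: 4 codewords.
  weight 4: 5 codewords.
  weight 5: 2 codewords.
Minimum distance d = smallest w > 0 with A_w > 0 = 1.
Sanity: Σ A_w = 16 = 2^4 = 16 ✓.


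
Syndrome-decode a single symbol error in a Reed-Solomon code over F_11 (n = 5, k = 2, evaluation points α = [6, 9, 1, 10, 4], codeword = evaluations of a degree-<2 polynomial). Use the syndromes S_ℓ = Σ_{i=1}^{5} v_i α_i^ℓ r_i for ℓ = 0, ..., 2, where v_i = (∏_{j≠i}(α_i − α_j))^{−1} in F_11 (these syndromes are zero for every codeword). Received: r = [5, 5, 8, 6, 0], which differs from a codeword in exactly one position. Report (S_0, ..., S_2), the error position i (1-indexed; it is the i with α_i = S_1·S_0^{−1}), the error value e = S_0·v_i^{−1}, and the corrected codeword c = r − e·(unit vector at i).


S = (8, 4, 2), error at position 1, error magnitude e = 3, c = [2, 5, 8, 6, 0].

Step 1: column multipliers v_i = (∏_{j≠i}(α_i − α_j))^{−1} mod 11.
  i = 1 (α = 6): (6−9)(6−1)(6−10)(6−4) = (−3)·5·(−4)·2 = 120 ≡ 10, so v_1 = 10^{−1} = 10 (mod 11).
  i = 2 (α = 9): (9−6)(9−1)(9−10)(9−4) = 3·8·(−1)·5 = −120 ≡ 1, so v_2 = 1^{−1} = 1 (mod 11).
  i = 3 (α = 1): (1−6)(1−9)(1−10)(1−4) = (−5)·(−8)·(−9)·(−3) = 1080 ≡ 2, so v_3 = 2^{−1} = 6 (mod 11).
  i = 4 (α = 10): (10−6)(10−9)(10−1)(10−4) = 4·1·9·6 = 216 ≡ 7, so v_4 = 7^{−1} = 8 (mod 11).
  i = 5 (α = 4): (4−6)(4−9)(4−1)(4−10) = (−2)·(−5)·3·(−6) = −180 ≡ 7, so v_5 = 7^{−1} = 8 (mod 11).
  v = [10, 1, 6, 8, 8].
Step 2: syndromes of r = [5, 5, 8, 6, 0] (all sums mod 11).
  S_0 = Σ v_i r_i = 10·5 + 1·5 + 6·8 + 8·6 + 8·0 = 151 ≡ 8.
  S_1 = Σ v_i α_i r_i = 10·6·5 + 1·9·5 + 6·1·8 + 8·10·6 + 8·4·0 = 873 ≡ 4.
  α_i^2 mod 11 = [3, 4, 1, 1, 5].
  S_2 = Σ v_i α_i^2 r_i = 10·3·5 + 1·4·5 + 6·1·8 + 8·1·6 + 8·5·0 = 266 ≡ 2.
  S = (8, 4, 2) ≠ 0, so r is not a codeword (an error is present).
Step 3: locate the error. For a single error e at position i, S_ℓ = v_i·e·α_i^ℓ, so α_err = S_1/S_0.
  S_0^{−1} = 8^{−1} = 7 (mod 11), so α_err = 4·7 = 28 ≡ 6 = α_1. Error position i = 1.
  Consistency check: S_2/S_1 = 2·3 = 6 ≡ 6 = α_err ✓ (single-error assumption holds).
Step 4: error magnitude e = S_0/v_1 = S_0·∏_{j≠1}(α_1 − α_j) = 8·10 = 80 ≡ 3 (mod 11).
Step 5: correct position 1: c_1 = r_1 − e = 5 − 3 ≡ 2 (mod 11). Hence c = [2, 5, 8, 6, 0].
  Check: interpolating c through the α_i gives m(x) = 7 + 1·x (degree < 2) with m(α_i) = c_i for every i, so c is indeed a codeword.


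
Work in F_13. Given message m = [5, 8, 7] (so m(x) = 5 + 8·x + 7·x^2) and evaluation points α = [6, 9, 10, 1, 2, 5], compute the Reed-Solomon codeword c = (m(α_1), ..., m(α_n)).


c = [6, 7, 5, 7, 10, 12]

Message polynomial: m(x) = 5 + 8·x + 7·x^2 (mod 13).
For each evaluation point α_i, compute m(α_i) mod 13:
  α_1 = 6: Horner steps 7 → 11 → 6, so m(6) = 6.
  α_2 = 9: Horner steps 7 → 6 → 7, so m(9) = 7.
  α_3 = 10: Horner steps 7 → 0 → 5, so m(10) = 5.
  α_4 = 1: Horner steps 7 → 2 → 7, so m(1) = 7.
  α_5 = 2: Horner steps 7 → 9 → 10, so m(2) = 10.
  α_6 = 5: Horner steps 7 → 4 → 12, so m(5) = 12.
Codeword c = [6, 7, 5, 7, 10, 12] ∈ F_13^6.


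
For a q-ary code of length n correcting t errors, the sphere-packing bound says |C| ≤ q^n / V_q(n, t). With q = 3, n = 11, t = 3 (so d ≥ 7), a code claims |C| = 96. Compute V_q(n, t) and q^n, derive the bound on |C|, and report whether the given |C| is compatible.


V_q(n, t) = 1563, q^n = 177147, Hamming bound = 113, |C| = 96 ≤ bound (satisfied).

Step 1: Compute V_q(n, t) = Σ_{j=0}^3 C(n, j) (q−1)^j.
  j = 0: C(11,0)·(2)^0 = 1·1 = 1.
  j = 1: C(11,1)·(2)^1 = 11·2 = 22.
  j = 2: C(11,2)·(2)^2 = 55·4 = 220.
  j = 3: C(11,3)·(2)^3 = 165·8 = 1320.
  V_q(n, t) = 1 + 22 + 220 + 1320 = 1563.
Step 2: q^n = 3^11 = 177147.
Step 3: Hamming bound ⌊q^n / V_q(n,t)⌋ = ⌊177147/1563⌋ = 113.
Step 4: Compare |C| = 96 to 113: satisfied.
The claimed |C| lies below the Hamming bound.


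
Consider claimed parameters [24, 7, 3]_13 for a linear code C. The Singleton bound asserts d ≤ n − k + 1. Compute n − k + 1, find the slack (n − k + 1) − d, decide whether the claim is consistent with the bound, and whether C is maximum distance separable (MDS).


Singleton RHS = n − k + 1 = 18, slack = 15, bound satisfied, not MDS.

Singleton bound: d ≤ n − k + 1.
Here n = 24, k = 7, so n − k + 1 = 18.
Given d = 3, check d ≤ 18: YES.
Slack = (n − k + 1) − d = 15.
The code is NOT MDS (slack = 15 > 0).
Description: the claimed parameters are [24, 7, 3]_13; such a code would be non-MDS.


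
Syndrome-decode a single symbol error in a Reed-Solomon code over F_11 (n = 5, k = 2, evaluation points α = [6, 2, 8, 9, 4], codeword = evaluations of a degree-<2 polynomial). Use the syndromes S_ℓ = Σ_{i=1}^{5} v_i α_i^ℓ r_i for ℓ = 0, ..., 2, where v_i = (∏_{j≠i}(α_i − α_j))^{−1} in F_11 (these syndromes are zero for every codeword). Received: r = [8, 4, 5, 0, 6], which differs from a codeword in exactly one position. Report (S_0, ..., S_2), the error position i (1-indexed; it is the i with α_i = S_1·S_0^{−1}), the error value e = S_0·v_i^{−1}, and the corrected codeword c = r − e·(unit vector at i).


S = (4, 10, 3), error at position 3, error magnitude e = 6, c = [8, 4, 10, 0, 6].

Step 1: column multipliers v_i = (∏_{j≠i}(α_i − α_j))^{−1} mod 11.
  i = 1 (α = 6): (6−2)(6−8)(6−9)(6−4) = 4·(−2)·(−3)·2 = 48 ≡ 4, so v_1 = 4^{−1} = 3 (mod 11).
  i = 2 (α = 2): (2−6)(2−8)(2−9)(2−4) = (−4)·(−6)·(−7)·(−2) = 336 ≡ 6, so v_2 = 6^{−1} = 2 (mod 11).
  i = 3 (α = 8): (8−6)(8−2)(8−9)(8−4) = 2·6·(−1)·4 = −48 ≡ 7, so v_3 = 7^{−1} = 8 (mod 11).
  i = 4 (α = 9): (9−6)(9−2)(9−8)(9−4) = 3·7·1·5 = 105 ≡ 6, so v_4 = 6^{−1} = 2 (mod 11).
  i = 5 (α = 4): (4−6)(4−2)(4−8)(4−9) = (−2)·2·(−4)·(−5) = −80 ≡ 8, so v_5 = 8^{−1} = 7 (mod 11).
  v = [3, 2, 8, 2, 7].
Step 2: syndromes of r = [8, 4, 5, 0, 6] (all sums mod 11).
  S_0 = Σ v_i r_i = 3·8 + 2·4 + 8·5 + 2·0 + 7·6 = 114 ≡ 4.
  S_1 = Σ v_i α_i r_i = 3·6·8 + 2·2·4 + 8·8·5 + 2·9·0 + 7·4·6 = 648 ≡ 10.
  α_i^2 mod 11 = [3, 4, 9, 4, 5].
  S_2 = Σ v_i α_i^2 r_i = 3·3·8 + 2·4·4 + 8·9·5 + 2·4·0 + 7·5·6 = 674 ≡ 3.
  S = (4, 10, 3) ≠ 0, so r is not a codeword (an error is present).
Step 3: locate the error. For a single error e at position i, S_ℓ = v_i·e·α_i^ℓ, so α_err = S_1/S_0.
  S_0^{−1} = 4^{−1} = 3 (mod 11), so α_err = 10·3 = 30 ≡ 8 = α_3. Error position i = 3.
  Consistency check: S_2/S_1 = 3·10 = 30 ≡ 8 = α_err ✓ (single-error assumption holds).
Step 4: error magnitude e = S_0/v_3 = S_0·∏_{j≠3}(α_3 − α_j) = 4·7 = 28 ≡ 6 (mod 11).
Step 5: correct position 3: c_3 = r_3 − e = 5 − 6 ≡ 10 (mod 11). Hence c = [8, 4, 10, 0, 6].
  Check: interpolating c through the α_i gives m(x) = 2 + 1·x (degree < 2) with m(α_i) = c_i for every i, so c is indeed a codeword.


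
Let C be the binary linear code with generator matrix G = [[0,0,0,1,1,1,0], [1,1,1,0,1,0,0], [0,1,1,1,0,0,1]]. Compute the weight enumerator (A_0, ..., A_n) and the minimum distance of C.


Weight distribution: A_0 = 1, A_3 = 2, A_4 = 3, A_5 = 2. Minimum distance d = 3.

Enumerate all 2^3 = 8 messages m ∈ F_2^3.
For each, compute codeword c = mG in F_2^7, then tally its weight.
  m = 000 → c = 0000000, weight = 0.
  m = 100 → c = 0001110, weight = 3.
  m = 010 → c = 1110100, weight = 4.
  m = 110 → c = 1111010, weight = 5.
  m = 001 → c = 0111001, weight = 4.
  m = 101 → c = 0110111, weight = 5.
  m = 011 → c = 1001101, weight = 4.
  m = 111 → c = 1000011, weight = 3.
Tally weights:
  weight 0: 1 codewords.
  weight 3: 2 codewords.
  weight 4: 3 codewords.
  weight 5: 2 codewords.
Minimum distance d = smallest w > 0 with A_w > 0 = 3.
Sanity: Σ A_w = 8 = 2^3 = 8 ✓.


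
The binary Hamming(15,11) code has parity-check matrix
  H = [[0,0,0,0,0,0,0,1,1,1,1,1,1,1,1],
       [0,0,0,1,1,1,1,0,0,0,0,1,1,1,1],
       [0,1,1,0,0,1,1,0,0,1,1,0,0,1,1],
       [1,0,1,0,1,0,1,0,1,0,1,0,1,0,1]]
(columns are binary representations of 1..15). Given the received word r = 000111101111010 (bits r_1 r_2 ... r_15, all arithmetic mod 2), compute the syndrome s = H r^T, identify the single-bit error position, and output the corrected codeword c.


s = (1, 0, 1, 0)^T, error position = 10, corrected codeword c = 000111101011010

Compute s = H r^T mod 2 one row at a time:
  s_1 = 0 + 1 + 1 + 1 + 1 + 0 + 1 + 0 = 5 ≡ 1 (mod 2).
  s_2 = 1 + 1 + 1 + 1 + 1 + 0 + 1 + 0 = 6 ≡ 0 (mod 2).
  s_3 = 0 + 0 + 1 + 1 + 1 + 1 + 1 + 0 = 5 ≡ 1 (mod 2).
  s_4 = 0 + 0 + 1 + 1 + 1 + 1 + 0 + 0 = 4 ≡ 0 (mod 2).
s = (1, 0, 1, 0)^T — this equals column 10 of H (binary 1010), so error is at position 10.
Correct: flip bit 10 of r = 000111101111010 to get c = 000111101011010.


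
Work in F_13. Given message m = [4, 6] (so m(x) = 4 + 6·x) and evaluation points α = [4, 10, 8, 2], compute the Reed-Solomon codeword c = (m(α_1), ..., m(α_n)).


c = [2, 12, 0, 3]

Message polynomial: m(x) = 4 + 6·x (mod 13).
For each evaluation point α_i, compute m(α_i) mod 13:
  α_1 = 4: Horner steps 6 → 2, so m(4) = 2.
  α_2 = 10: Horner steps 6 → 12, so m(10) = 12.
  α_3 = 8: Horner steps 6 → 0, so m(8) = 0.
  α_4 = 2: Horner steps 6 → 3, so m(2) = 3.
Codeword c = [2, 12, 0, 3] ∈ F_13^4.


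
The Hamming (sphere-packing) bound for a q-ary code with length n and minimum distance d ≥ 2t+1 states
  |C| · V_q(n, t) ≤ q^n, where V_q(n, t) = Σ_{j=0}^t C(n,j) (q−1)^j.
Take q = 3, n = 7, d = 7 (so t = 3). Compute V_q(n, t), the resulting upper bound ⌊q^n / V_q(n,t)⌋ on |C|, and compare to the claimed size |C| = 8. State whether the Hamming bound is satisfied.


V_q(n, t) = 379, q^n = 2187, Hamming bound = 5, |C| = 8 > bound (violated).

Step 1: Compute V_q(n, t) = Σ_{j=0}^3 C(n, j) (q−1)^j.
  j = 0: C(7,0)·(2)^0 = 1·1 = 1.
  j = 1: C(7,1)·(2)^1 = 7·2 = 14.
  j = 2: C(7,2)·(2)^2 = 21·4 = 84.
  j = 3: C(7,3)·(2)^3 = 35·8 = 280.
  V_q(n, t) = 1 + 14 + 84 + 280 = 379.
Step 2: q^n = 3^7 = 2187.
Step 3: Hamming bound ⌊q^n / V_q(n,t)⌋ = ⌊2187/379⌋ = 5.
Step 4: Compare |C| = 8 to 5: violated.
The claimed |C| lies above the Hamming bound, so no 3-ary code of length 7 with d ≥ 7 can have 8 codewords.


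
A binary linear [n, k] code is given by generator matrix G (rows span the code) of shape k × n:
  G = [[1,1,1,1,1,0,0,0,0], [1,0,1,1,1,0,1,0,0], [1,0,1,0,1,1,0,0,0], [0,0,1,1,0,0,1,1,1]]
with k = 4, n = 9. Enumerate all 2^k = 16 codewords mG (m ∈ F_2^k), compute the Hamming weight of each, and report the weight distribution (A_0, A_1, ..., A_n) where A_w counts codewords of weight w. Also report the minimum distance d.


Weight distribution: A_0 = 1, A_2 = 1, A_3 = 2, A_4 = 3, A_5 = 4, A_6 = 3, A_7 = 2. Minimum distance d = 2.

Enumerate all 2^4 = 16 messages m ∈ F_2^4.
For each, compute codeword c = mG in F_2^9, then tally its weight.
  m = 0000 → c = 000000000, weight = 0.
  m = 1000 → c = 111110000, weight = 5.
  m = 0100 → c = 101110100, weight = 5.
  m = 1100 → c = 010000100, weight = 2.
  m = 0010 → c = 101011000, weight = 4.
  m = 1010 → c = 010101000, weight = 3.
  m = 0110 → c = 000101100, weight = 3.
  m = 1110 → c = 111011100, weight = 6.
  m = 0001 → c = 001100111, weight = 5.
  m = 1001 → c = 110010111, weight = 6.
  m = 0101 → c = 100010011, weight = 4.
  m = 1101 → c = 011100011, weight = 5.
  m = 0011 → c = 100111111, weight = 7.
  m = 1011 → c = 011001111, weight = 6.
  m = 0111 → c = 001001011, weight = 4.
  m = 1111 → c = 110111011, weight = 7.
Tally weights:
  weight 0: 1 codewords.
  weight 2: 1 codewords.
  weight 3: 2 codewords.
  weight 4: 3 codewords.
  weight 5: 4 codewords.
  weight 6: 3 codewords.
  weight 7: 2 codewords.
Minimum distance d = smallest w > 0 with A_w > 0 = 2.
Sanity: Σ A_w = 16 = 2^4 = 16 ✓.


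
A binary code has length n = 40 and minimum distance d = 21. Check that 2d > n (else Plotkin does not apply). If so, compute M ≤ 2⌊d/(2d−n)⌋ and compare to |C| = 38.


Plotkin bound M ≤ 20; given |C| = 38 > bound (violated).

Check applicability: 2d = 42, n = 40.
2d − n = 2 > 0, so Plotkin applies.
Compute d/(2d−n) = 21/2 ≈ 10.5000.
⌊d/(2d−n)⌋ = 10.
Plotkin bound: M ≤ 2·10 = 20.
Given |C| = 38, check: VIOLATED.
This |C| is above the Plotkin bound, so no binary code with n = 40, d = 21 and 38 codewords exists.


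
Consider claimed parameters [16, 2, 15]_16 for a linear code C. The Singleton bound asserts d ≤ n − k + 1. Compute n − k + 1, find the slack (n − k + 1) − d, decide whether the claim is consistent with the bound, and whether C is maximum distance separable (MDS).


Singleton RHS = n − k + 1 = 15, slack = 0, bound satisfied, MDS.

Singleton bound: d ≤ n − k + 1.
Here n = 16, k = 2, so n − k + 1 = 15.
Given d = 15, check d ≤ 15: YES.
Slack = (n − k + 1) − d = 0.
The code is MDS (slack = 0).
Description: the claimed parameters are [16, 2, 15]_16; such a code would be MDS (meets Singleton bound).


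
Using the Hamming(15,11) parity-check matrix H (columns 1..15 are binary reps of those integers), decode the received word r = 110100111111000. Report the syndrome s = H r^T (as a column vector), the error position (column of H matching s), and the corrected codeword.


s = (1, 1, 0, 0)^T, error position = 12, corrected codeword c = 110100111110000

Compute s = H r^T mod 2 one row at a time:
  s_1 = 1 + 1 + 1 + 1 + 1 + 0 + 0 + 0 = 5 ≡ 1 (mod 2).
  s_2 = 1 + 0 + 0 + 1 + 1 + 0 + 0 + 0 = 3 ≡ 1 (mod 2).
  s_3 = 1 + 0 + 0 + 1 + 1 + 1 + 0 + 0 = 4 ≡ 0 (mod 2).
  s_4 = 1 + 0 + 0 + 1 + 1 + 1 + 0 + 0 = 4 ≡ 0 (mod 2).
s = (1, 1, 0, 0)^T — this equals column 12 of H (binary 1100), so error is at position 12.
Correct: flip bit 12 of r = 110100111111000 to get c = 110100111110000.


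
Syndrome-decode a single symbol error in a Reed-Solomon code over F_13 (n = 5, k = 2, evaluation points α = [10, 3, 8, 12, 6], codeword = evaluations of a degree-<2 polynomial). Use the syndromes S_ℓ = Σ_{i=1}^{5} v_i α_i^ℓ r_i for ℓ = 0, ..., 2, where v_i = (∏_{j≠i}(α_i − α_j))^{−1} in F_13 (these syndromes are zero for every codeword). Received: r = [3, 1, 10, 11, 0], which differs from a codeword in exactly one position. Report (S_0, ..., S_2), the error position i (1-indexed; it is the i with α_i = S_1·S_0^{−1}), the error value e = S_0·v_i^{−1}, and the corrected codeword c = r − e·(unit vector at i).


S = (1, 8, 12), error at position 3, error magnitude e = 2, c = [3, 1, 8, 11, 0].

Step 1: column multipliers v_i = (∏_{j≠i}(α_i − α_j))^{−1} mod 13.
  i = 1 (α = 10): (10−3)(10−8)(10−12)(10−6) = 7·2·(−2)·4 = −112 ≡ 5, so v_1 = 5^{−1} = 8 (mod 13).
  i = 2 (α = 3): (3−10)(3−8)(3−12)(3−6) = (−7)·(−5)·(−9)·(−3) = 945 ≡ 9, so v_2 = 9^{−1} = 3 (mod 13).
  i = 3 (α = 8): (8−10)(8−3)(8−12)(8−6) = (−2)·5·(−4)·2 = 80 ≡ 2, so v_3 = 2^{−1} = 7 (mod 13).
  i = 4 (α = 12): (12−10)(12−3)(12−8)(12−6) = 2·9·4·6 = 432 ≡ 3, so v_4 = 3^{−1} = 9 (mod 13).
  i = 5 (α = 6): (6−10)(6−3)(6−8)(6−12) = (−4)·3·(−2)·(−6) = −144 ≡ 12, so v_5 = 12^{−1} = 12 (mod 13).
  v = [8, 3, 7, 9, 12].
Step 2: syndromes of r = [3, 1, 10, 11, 0] (all sums mod 13).
  S_0 = Σ v_i r_i = 8·3 + 3·1 + 7·10 + 9·11 + 12·0 = 196 ≡ 1.
  S_1 = Σ v_i α_i r_i = 8·10·3 + 3·3·1 + 7·8·10 + 9·12·11 + 12·6·0 = 1997 ≡ 8.
  α_i^2 mod 13 = [9, 9, 12, 1, 10].
  S_2 = Σ v_i α_i^2 r_i = 8·9·3 + 3·9·1 + 7·12·10 + 9·1·11 + 12·10·0 = 1182 ≡ 12.
  S = (1, 8, 12) ≠ 0, so r is not a codeword (an error is present).
Step 3: locate the error. For a single error e at position i, S_ℓ = v_i·e·α_i^ℓ, so α_err = S_1/S_0.
  S_0^{−1} = 1^{−1} = 1 (mod 13), so α_err = 8·1 = 8 ≡ 8 = α_3. Error position i = 3.
  Consistency check: S_2/S_1 = 12·5 = 60 ≡ 8 = α_err ✓ (single-error assumption holds).
Step 4: error magnitude e = S_0/v_3 = S_0·∏_{j≠3}(α_3 − α_j) = 1·2 = 2 ≡ 2 (mod 13).
Step 5: correct position 3: c_3 = r_3 − e = 10 − 2 ≡ 8 (mod 13). Hence c = [3, 1, 8, 11, 0].
  Check: interpolating c through the α_i gives m(x) = 2 + 4·x (degree < 2) with m(α_i) = c_i for every i, so c is indeed a codeword.
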